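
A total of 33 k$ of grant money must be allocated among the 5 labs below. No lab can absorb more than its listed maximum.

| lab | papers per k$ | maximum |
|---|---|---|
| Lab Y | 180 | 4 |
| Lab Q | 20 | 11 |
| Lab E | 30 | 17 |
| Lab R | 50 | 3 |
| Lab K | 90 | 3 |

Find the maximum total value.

1770

Highest papers per k$ first: Lab Y 180 > Lab K 90 > Lab R 50 > Lab E 30 > Lab Q 20.
Lab Y takes 4 to reach its cap of 4 → 29 left.
Lab K: +3 to 3 (cap) → 26 left.
Lab R takes 3 to reach its cap of 3 → 23 left.
Lab E takes 17 to reach its cap of 17 → 6 left.
Only 6 left; Lab Q takes them to reach 6.
Total = 180×4 + 20×6 + 30×17 + 50×3 + 90×3 = 1770.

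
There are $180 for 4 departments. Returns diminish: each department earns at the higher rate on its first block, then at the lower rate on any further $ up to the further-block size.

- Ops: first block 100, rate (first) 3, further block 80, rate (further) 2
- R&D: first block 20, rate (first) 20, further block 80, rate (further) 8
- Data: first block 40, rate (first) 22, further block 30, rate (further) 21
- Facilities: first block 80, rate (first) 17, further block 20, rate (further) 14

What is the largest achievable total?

Treat each block as its own option and order by rate: Data/T1 22 > Data/T2 21 > R&D/T1 20 > Facilities/T1 17 > Facilities/T2 14 > R&D/T2 8 > Ops/T1 3 > Ops/T2 2.
Data T1 at 22: fill all 40 ; 140 left.
Fill Data T2 block (30 at 21) ; 110 left.
R&D T1 at 20: fill all 20 ; 90 left.
Fill Facilities T1 block (80 at 17) ; 10 left.
10 remain; put them into Facilities T2 at 14.
Total = 22×40 + 21×30 + 20×20 + 17×80 + 14×10 = 3410.

3410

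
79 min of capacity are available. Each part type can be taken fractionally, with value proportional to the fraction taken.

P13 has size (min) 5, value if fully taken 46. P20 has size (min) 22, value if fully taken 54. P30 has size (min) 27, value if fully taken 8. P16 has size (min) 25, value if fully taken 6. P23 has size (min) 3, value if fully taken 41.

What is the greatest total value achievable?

Best value per unit of size first: P23 41/3≈13.7, P13 46/5≈9.2, P20 54/22≈2.45, P30 8/27≈0.296, P16 6/25≈0.24.
All 3 min of P23 fit (value 41) — 76 remain.
All 5 min of P13 fit (value 46) — 71 remain.
Take all of P20 (22 min, value 54) — 49 min left.
P30: take in full, 27 min for value 8 — 22 left.
Fill the last 22 min with part of P16: 22/25 of it earns 5.28.
Total value = 154.28.

154.28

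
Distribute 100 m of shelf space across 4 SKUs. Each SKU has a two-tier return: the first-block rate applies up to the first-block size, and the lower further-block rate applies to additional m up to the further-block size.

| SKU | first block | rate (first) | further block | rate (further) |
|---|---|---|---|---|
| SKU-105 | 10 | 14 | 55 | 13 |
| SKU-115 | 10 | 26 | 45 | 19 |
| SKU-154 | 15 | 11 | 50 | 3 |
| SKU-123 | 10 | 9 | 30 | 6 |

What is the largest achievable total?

Order all 8 blocks by rate: SKU-115/first 26 > SKU-115/second 19 > SKU-105/first 14 > SKU-105/second 13 > SKU-154/first 11 > SKU-123/first 9 > SKU-123/second 6 > SKU-154/second 3.
Fill SKU-115 first block (10 at 26) ; 90 left.
SKU-115/second (19): +45 ; 45 left.
SKU-105 first at 14: fill all 10 ; 35 left.
SKU-105/second: +35 of 55 at 13; pool empty.
Total = 26×10 + 19×45 + 14×10 + 13×35 = 1710.

1710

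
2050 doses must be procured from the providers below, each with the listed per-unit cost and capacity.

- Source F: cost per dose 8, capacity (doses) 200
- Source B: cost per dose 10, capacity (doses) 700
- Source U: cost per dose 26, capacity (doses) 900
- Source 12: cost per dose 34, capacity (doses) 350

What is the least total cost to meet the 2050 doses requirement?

Cheapest first:
Source F at 8: take all 200 doses — 1850 still needed.
Source B at 10: take all 700 doses — 1150 still needed.
Source U (26): use full 900 — 250 doses to go.
Source 12 at 34: take 250 of its 350 — requirement met.
Cost = 200×8 + 700×10 + 900×26 + 250×34 = 40500.

40500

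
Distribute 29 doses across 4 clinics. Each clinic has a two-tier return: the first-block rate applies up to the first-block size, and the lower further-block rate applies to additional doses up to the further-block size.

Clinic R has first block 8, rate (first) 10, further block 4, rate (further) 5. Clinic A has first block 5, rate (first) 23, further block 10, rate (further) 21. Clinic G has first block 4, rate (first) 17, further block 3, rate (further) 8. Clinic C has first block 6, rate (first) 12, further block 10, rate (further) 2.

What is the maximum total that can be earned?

505

Treat each block as its own option and order by rate: Clinic A/T1 23 > Clinic A/T2 21 > Clinic G/T1 17 > Clinic C/T1 12 > Clinic R/T1 10 > Clinic G/T2 8 > Clinic R/T2 5 > Clinic C/T2 2.
Clinic A/T1 (23): +5 — 24 left.
Clinic A/T2 (21): +10 — 14 left.
Clinic G/T1 (17): +4 — 10 left.
Clinic C T1 at 12: fill all 6 — 4 left.
Clinic R T1 at 10: only 4 left, fill 4.
Total = 23×5 + 21×10 + 17×4 + 12×6 + 10×4 = 505.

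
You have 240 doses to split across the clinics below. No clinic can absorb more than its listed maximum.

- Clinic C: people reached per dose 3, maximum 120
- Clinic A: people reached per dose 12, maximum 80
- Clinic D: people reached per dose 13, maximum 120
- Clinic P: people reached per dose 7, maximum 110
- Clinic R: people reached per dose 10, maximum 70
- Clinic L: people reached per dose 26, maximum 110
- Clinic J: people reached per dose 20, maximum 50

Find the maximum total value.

Highest people reached per dose first: Clinic L 26 > Clinic J 20 > Clinic D 13 > Clinic A 12 > Clinic R 10 > Clinic P 7 > Clinic C 3.
Clinic L takes 110 to reach its cap of 110 ; 130 left.
Clinic J takes 50 to reach its cap of 50 ; 80 left.
Only 80 left; Clinic D takes them to reach 80.
Total = 13×80 + 26×110 + 20×50 = 4900.

4900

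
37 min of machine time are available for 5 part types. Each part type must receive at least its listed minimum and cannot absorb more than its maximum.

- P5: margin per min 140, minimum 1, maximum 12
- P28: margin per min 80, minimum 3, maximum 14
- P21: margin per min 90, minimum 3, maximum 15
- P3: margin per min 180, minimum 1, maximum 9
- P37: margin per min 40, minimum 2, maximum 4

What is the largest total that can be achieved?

Meeting every minimum uses 1+3+3+1+2 = 10 min, leaving 27.
Highest margin per min first: P3 180 > P5 140 > P21 90 > P28 80 > P37 40.
P3 takes 8 more to reach its cap of 9 ; 19 left.
Give P5 11 more to hit its cap of 12 ; 8 left.
P21 has room for 12 more but only 8 remain, so it gets 11.
Total = 140×12 + 80×3 + 90×11 + 180×9 + 40×2 = 4610.

4610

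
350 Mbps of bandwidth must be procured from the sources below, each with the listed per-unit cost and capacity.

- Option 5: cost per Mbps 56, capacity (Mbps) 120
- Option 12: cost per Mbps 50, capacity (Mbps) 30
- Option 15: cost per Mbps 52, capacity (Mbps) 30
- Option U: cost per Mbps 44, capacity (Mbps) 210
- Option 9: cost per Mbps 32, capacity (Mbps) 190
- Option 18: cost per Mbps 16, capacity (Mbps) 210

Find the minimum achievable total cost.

Cheapest first:
Take 210 from Option 18 at 16 → need 140 more.
Option 9 (32): take the remaining 140 → done.
Option U, Option 12, Option 15, Option 5: unused.
Cost = 210×16 + 140×32 = 7840.

7840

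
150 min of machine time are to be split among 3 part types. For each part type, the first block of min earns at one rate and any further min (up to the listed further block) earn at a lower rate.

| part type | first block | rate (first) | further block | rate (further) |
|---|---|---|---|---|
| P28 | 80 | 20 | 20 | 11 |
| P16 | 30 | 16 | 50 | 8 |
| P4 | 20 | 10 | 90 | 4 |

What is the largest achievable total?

Treat each block as its own option and order by rate: P28/tier1 20 > P16/tier1 16 > P28/tier2 11 > P4/tier1 10 > P16/tier2 8 > P4/tier2 4.
P28/tier1 (20): +80 — 70 left.
P16 tier1 at 16: fill all 30 — 40 left.
P28 tier2 at 11: fill all 20 — 20 left.
P4/tier1 (10): +20 — 0 left.
Total = 20×80 + 16×30 + 11×20 + 10×20 = 2500.

2500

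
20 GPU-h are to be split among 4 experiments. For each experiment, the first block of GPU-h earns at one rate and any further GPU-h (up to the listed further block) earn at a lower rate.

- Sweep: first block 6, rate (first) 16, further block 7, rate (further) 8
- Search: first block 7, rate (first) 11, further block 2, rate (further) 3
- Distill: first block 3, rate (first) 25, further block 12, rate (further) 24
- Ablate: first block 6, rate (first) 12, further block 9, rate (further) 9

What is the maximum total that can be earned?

Rank every tier by rate: Distill/T1 25 > Distill/T2 24 > Sweep/T1 16 > Ablate/T1 12 > Search/T1 11 > Ablate/T2 9 > Sweep/T2 8 > Search/T2 3.
Distill T1 at 25: fill all 3 ; 17 left.
Distill/T2 (24): +12 ; 5 left.
Sweep T1 at 16: only 5 left, fill 5.
Total = 25×3 + 24×12 + 16×5 = 443.

443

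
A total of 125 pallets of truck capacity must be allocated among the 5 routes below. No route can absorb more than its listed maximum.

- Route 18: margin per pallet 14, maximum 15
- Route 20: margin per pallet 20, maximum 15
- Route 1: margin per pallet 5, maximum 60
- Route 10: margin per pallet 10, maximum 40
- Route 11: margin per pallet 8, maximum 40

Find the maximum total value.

Rank by margin per pallet: Route 20 20 > Route 18 14 > Route 10 10 > Route 11 8 > Route 1 5.
Route 20: +15 to 15 (cap) — 110 left.
Give Route 18 15 to hit its cap of 15 — 95 left.
Route 10: +40 to 40 (cap) — 55 left.
Route 11: +40 to 40 (cap) — 15 left.
Route 1 has room for 60 but only 15 remain, so it gets 15.
Total = 14×15 + 20×15 + 5×15 + 10×40 + 8×40 = 1305.

1305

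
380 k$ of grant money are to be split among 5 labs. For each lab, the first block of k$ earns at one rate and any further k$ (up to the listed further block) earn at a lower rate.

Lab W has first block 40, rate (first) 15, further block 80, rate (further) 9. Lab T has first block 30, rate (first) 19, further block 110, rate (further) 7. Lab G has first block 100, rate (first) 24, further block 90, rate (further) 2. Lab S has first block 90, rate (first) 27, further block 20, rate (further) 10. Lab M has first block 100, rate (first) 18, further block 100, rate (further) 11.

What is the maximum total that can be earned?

Treat each block as its own option and order by rate: Lab S/first 27 > Lab G/first 24 > Lab T/first 19 > Lab M/first 18 > Lab W/first 15 > Lab M/second 11 > Lab S/second 10 > Lab W/second 9 > Lab T/second 7 > Lab G/second 2.
Lab S/first (27): +90 ; 290 left.
Lab G first at 24: fill all 100 ; 190 left.
Fill Lab T first block (30 at 19) ; 160 left.
Fill Lab M first block (100 at 18) ; 60 left.
Lab W/first (15): +40 ; 20 left.
Lab M/second: +20 of 100 at 11; pool empty.
Total = 27×90 + 24×100 + 19×30 + 18×100 + 15×40 + 11×20 = 8020.

8020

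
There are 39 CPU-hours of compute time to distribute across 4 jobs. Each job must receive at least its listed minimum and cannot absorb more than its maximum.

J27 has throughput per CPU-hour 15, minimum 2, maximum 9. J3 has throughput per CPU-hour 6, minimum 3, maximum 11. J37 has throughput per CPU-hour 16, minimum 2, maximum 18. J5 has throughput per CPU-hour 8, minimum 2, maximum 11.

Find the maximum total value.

Meeting every minimum uses 2+3+2+2 = 9 CPU-hours, leaving 30.
Order the jobs by throughput per CPU-hour: J37 16 > J27 15 > J5 8 > J3 6.
Give J37 16 more to hit its cap of 18 — 14 left.
J27: +7 to 9 (cap) — 7 left.
Only 7 left; J5 takes them to reach 9.
Total = 15×9 + 6×3 + 16×18 + 8×9 = 513.

513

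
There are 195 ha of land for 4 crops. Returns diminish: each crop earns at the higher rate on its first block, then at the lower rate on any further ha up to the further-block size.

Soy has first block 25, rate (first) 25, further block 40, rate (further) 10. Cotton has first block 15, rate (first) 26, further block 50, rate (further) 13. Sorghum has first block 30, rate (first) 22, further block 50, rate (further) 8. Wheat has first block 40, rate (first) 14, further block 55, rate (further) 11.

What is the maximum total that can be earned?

3270

Treat each block as its own option and order by rate: Cotton/first 26 > Soy/first 25 > Sorghum/first 22 > Wheat/first 14 > Cotton/second 13 > Wheat/second 11 > Soy/second 10 > Sorghum/second 8.
Fill Cotton first block (15 at 26) ; 180 left.
Fill Soy first block (25 at 25) ; 155 left.
Fill Sorghum first block (30 at 22) ; 125 left.
Wheat first at 14: fill all 40 ; 85 left.
Fill Cotton second block (50 at 13) ; 35 left.
Wheat second at 11: only 35 left, fill 35.
Total = 26×15 + 25×25 + 22×30 + 14×40 + 13×50 + 11×35 = 3270.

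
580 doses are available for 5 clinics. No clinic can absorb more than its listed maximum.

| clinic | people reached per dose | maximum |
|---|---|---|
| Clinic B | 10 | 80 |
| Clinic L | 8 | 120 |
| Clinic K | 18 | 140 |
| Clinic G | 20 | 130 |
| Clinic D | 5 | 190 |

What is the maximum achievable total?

7430

Order the clinics by people reached per dose: Clinic G 20 > Clinic K 18 > Clinic B 10 > Clinic L 8 > Clinic D 5.
Clinic G takes 130 to reach its cap of 130 — 450 left.
Clinic K: +140 to 140 (cap) — 310 left.
Give Clinic B 80 to hit its cap of 80 — 230 left.
Clinic L: +120 to 120 (cap) — 110 left.
Only 110 left; Clinic D takes them to reach 110.
Total = 10×80 + 8×120 + 18×140 + 20×130 + 5×110 = 7430.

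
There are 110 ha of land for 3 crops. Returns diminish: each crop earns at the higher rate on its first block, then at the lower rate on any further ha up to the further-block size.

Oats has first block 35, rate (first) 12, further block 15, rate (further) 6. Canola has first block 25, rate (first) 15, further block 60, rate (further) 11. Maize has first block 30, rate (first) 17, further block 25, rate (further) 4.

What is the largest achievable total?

1525

Rank every tier by rate: Maize/tier1 17 > Canola/tier1 15 > Oats/tier1 12 > Canola/tier2 11 > Oats/tier2 6 > Maize/tier2 4.
Maize tier1 at 17: fill all 30 ; 80 left.
Canola/tier1 (15): +25 ; 55 left.
Fill Oats tier1 block (35 at 12) ; 20 left.
Canola tier2 at 11: only 20 left, fill 20.
Total = 17×30 + 15×25 + 12×35 + 11×20 = 1525.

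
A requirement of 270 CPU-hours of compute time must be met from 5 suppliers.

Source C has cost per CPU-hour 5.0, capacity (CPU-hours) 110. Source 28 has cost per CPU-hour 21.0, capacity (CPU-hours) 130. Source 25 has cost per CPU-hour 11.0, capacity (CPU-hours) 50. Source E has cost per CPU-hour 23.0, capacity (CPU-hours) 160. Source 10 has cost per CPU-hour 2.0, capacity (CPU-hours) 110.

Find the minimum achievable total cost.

1320

Fill from the cheapest supplier first.
Source 10 at 2.0: take all 110 CPU-hours — 160 still needed.
Take 110 from Source C at 5.0 — need 50 more.
Source 25 (11.0): use full 50 — 0 CPU-hours to go.
Source 28, Source E: unused.
Cost = 110×2.0 + 110×5.0 + 50×11.0 = 1320.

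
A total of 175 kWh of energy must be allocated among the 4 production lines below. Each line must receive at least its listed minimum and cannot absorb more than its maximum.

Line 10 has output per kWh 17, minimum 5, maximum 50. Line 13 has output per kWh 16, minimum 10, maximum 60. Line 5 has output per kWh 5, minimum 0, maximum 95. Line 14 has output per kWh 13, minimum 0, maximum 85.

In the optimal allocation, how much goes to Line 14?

65

Meeting every minimum uses 5+10+0+0 = 15 kWh, leaving 160.
Highest output per kWh first: Line 10 17 > Line 13 16 > Line 14 13 > Line 5 5.
Line 10: +45 to 50 (cap) ; 115 left.
Give Line 13 50 more to hit its cap of 60 ; 65 left.
Only 65 left; Line 14 takes them to reach 65.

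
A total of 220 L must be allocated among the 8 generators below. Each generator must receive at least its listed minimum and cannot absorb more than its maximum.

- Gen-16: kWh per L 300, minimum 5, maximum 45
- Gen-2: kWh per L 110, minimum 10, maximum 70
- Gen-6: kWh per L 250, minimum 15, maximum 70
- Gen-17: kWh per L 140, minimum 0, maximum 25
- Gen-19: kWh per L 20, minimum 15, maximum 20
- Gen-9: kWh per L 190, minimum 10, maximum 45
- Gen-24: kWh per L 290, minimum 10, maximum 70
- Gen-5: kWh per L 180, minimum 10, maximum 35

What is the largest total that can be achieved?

53900

Meeting every minimum uses 5+10+15+0+15+10+10+10 = 75 L, leaving 145.
Order the generators by kWh per L: Gen-16 300 > Gen-24 290 > Gen-6 250 > Gen-9 190 > Gen-5 180 > Gen-17 140 > Gen-2 110 > Gen-19 20.
Gen-16: +40 to 45 (cap) ; 105 left.
Gen-24 takes 60 more to reach its cap of 70 ; 45 left.
Only 45 left; Gen-6 takes them to reach 60.
Total = 300×45 + 110×10 + 250×60 + 20×15 + 190×10 + 290×70 + 180×10 = 53900.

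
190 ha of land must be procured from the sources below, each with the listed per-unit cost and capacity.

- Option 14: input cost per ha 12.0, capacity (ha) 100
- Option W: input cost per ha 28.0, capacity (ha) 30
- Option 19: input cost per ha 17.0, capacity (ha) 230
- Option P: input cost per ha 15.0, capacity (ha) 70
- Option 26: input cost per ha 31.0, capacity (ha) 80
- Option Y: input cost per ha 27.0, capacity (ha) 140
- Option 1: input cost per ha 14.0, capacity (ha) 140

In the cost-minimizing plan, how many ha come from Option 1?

90

Use sources in increasing cost order.
Option 14 (12.0): use full 100 → 90 ha to go.
Option 1 (14.0): take the remaining 90 → done.
Option P, Option 19, Option Y, Option W, Option 26: unused.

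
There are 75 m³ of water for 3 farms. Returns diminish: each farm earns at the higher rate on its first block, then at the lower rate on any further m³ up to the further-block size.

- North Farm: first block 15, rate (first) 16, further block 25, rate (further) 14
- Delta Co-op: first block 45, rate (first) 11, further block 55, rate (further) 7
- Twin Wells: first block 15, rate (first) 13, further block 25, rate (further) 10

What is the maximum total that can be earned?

Rank every tier by rate: North Farm/T1 16 > North Farm/T2 14 > Twin Wells/T1 13 > Delta Co-op/T1 11 > Twin Wells/T2 10 > Delta Co-op/T2 7.
North Farm/T1 (16): +15 ; 60 left.
Fill North Farm T2 block (25 at 14) ; 35 left.
Fill Twin Wells T1 block (15 at 13) ; 20 left.
20 remain; put them into Delta Co-op T1 at 11.
Total = 16×15 + 14×25 + 13×15 + 11×20 = 1005.

1005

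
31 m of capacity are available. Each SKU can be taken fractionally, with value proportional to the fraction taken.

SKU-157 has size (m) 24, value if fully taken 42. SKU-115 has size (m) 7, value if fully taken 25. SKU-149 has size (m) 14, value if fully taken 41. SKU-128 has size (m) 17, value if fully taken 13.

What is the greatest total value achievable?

Sort by value density: SKU-115 25/7≈3.57, SKU-149 41/14≈2.93, SKU-157 42/24≈1.75, SKU-128 13/17≈0.765.
Take all of SKU-115 (7 m, value 25) — 24 m left.
Take all of SKU-149 (14 m, value 41) — 10 m left.
10 m left: a 10/24 share of SKU-157 gives 42×10/24 = 17.5.
Total value = 83.5.

83.5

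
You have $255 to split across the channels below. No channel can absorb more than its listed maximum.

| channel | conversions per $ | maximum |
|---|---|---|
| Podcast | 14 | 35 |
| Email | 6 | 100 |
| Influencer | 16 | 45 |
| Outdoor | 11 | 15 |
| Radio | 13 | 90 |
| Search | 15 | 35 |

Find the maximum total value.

Order the channels by conversions per $: Influencer 16 > Search 15 > Podcast 14 > Radio 13 > Outdoor 11 > Email 6.
Give Influencer 45 to hit its cap of 45 — 210 left.
Give Search 35 to hit its cap of 35 — 175 left.
Podcast takes 35 to reach its cap of 35 — 140 left.
Radio: +90 to 90 (cap) — 50 left.
Outdoor takes 15 to reach its cap of 15 — 35 left.
Email has room for 100 but only 35 remain, so it gets 35.
Total = 14×35 + 6×35 + 16×45 + 11×15 + 13×90 + 15×35 = 3280.

3280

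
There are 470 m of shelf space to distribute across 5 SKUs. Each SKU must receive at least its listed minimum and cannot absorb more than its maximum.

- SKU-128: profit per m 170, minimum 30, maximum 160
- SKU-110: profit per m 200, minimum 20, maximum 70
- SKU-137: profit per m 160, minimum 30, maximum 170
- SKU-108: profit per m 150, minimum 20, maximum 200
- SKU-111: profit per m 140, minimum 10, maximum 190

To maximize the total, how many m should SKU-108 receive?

Meeting every minimum uses 30+20+30+20+10 = 110 m, leaving 360.
Highest profit per m first: SKU-110 200 > SKU-128 170 > SKU-137 160 > SKU-108 150 > SKU-111 140.
SKU-110 takes 50 more to reach its cap of 70 → 310 left.
SKU-128: +130 to 160 (cap) → 180 left.
SKU-137: +140 to 170 (cap) → 40 left.
SKU-108: +40 (room for 180) → 60. Pool exhausted.

60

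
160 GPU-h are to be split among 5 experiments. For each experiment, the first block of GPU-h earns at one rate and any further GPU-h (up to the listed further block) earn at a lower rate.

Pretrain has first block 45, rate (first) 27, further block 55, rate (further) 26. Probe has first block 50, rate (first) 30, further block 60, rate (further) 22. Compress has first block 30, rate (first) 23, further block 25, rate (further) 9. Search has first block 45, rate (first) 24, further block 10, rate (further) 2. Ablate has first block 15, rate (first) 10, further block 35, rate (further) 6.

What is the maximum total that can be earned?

Treat each block as its own option and order by rate: Probe/T1 30 > Pretrain/T1 27 > Pretrain/T2 26 > Search/T1 24 > Compress/T1 23 > Probe/T2 22 > Ablate/T1 10 > Compress/T2 9 > Ablate/T2 6 > Search/T2 2.
Probe T1 at 30: fill all 50 ; 110 left.
Pretrain/T1 (27): +45 ; 65 left.
Fill Pretrain T2 block (55 at 26) ; 10 left.
10 remain; put them into Search T1 at 24.
Total = 30×50 + 27×45 + 26×55 + 24×10 = 4385.

4385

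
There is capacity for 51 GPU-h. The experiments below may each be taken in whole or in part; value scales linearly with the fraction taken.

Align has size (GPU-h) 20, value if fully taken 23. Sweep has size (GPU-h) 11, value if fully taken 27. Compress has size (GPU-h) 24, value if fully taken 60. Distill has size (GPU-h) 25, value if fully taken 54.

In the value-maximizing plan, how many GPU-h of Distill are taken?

16

Rank by value-to-size ratio: Compress 60/24≈2.5, Sweep 27/11≈2.45, Distill 54/25≈2.16, Align 23/20≈1.15.
Take all of Compress (24 GPU-h, value 60) — 27 GPU-h left.
Take all of Sweep (11 GPU-h, value 27) — 16 GPU-h left.
16 GPU-h left: a 16/25 share of Distill gives 54×16/25 = 34.56.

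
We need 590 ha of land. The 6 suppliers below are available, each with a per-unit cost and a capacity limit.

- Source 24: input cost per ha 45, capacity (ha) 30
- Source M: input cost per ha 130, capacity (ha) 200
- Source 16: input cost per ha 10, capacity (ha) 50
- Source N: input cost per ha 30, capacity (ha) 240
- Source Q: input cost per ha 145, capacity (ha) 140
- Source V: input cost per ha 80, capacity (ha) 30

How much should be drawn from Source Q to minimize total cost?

40

Use suppliers in increasing cost order.
Take 50 from Source 16 at 10 → need 540 more.
Take 240 from Source N at 30 → need 300 more.
Source 24 (45): use full 30 → 270 ha to go.
Source V at 80: take all 30 ha → 240 still needed.
Source M at 130: take all 200 ha → 40 still needed.
Source Q (145): take the remaining 40 → done.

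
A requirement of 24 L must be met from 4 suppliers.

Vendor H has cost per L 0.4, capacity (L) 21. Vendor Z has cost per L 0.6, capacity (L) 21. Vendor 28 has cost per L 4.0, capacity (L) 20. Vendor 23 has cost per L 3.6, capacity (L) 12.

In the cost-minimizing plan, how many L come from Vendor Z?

3

Fill from the cheapest supplier first.
Take 21 from Vendor H at 0.4 ; need 3 more.
Vendor Z at 0.6: take 3 of its 21 ; requirement met.
Vendor 23, Vendor 28: unused.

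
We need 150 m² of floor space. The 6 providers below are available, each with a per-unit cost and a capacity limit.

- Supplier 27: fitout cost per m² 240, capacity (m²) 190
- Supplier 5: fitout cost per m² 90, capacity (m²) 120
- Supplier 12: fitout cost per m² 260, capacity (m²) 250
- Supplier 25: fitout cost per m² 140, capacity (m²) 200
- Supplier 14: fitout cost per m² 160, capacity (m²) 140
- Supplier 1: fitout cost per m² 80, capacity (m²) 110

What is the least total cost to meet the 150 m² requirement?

Fill from the cheapest provider first.
Take 110 from Supplier 1 at 80 — need 40 more.
Take 40 from Supplier 5 at 90 to finish.
Supplier 25, Supplier 14, Supplier 27, Supplier 12: unused.
Cost = 110×80 + 40×90 = 12400.

12400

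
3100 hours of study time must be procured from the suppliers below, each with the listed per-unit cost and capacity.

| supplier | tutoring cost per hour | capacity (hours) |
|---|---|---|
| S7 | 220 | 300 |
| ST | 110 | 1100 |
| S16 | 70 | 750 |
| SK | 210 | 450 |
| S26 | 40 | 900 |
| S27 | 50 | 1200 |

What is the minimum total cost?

Use suppliers in increasing cost order.
S26 (40): use full 900 ; 2200 hours to go.
S27 (50): use full 1200 ; 1000 hours to go.
S16 (70): use full 750 ; 250 hours to go.
ST (110): take the remaining 250 ; done.
SK, S7: unused.
Cost = 900×40 + 1200×50 + 750×70 + 250×110 = 176000.

176000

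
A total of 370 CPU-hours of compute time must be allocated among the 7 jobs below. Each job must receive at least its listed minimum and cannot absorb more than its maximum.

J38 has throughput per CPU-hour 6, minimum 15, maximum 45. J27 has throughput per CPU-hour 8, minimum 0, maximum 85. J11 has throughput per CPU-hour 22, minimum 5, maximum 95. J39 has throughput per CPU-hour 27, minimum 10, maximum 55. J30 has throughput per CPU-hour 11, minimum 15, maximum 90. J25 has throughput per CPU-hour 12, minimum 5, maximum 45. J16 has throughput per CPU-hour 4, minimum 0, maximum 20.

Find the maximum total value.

5755

Meeting every minimum uses 15+0+5+10+15+5+0 = 50 CPU-hours, leaving 320.
Highest throughput per CPU-hour first: J39 27 > J11 22 > J25 12 > J30 11 > J27 8 > J38 6 > J16 4.
J39: +45 to 55 (cap) ; 275 left.
J11 takes 90 more to reach its cap of 95 ; 185 left.
Give J25 40 more to hit its cap of 45 ; 145 left.
J30: +75 to 90 (cap) ; 70 left.
J27 has room for 85 more but only 70 remain, so it gets 70.
Total = 6×15 + 8×70 + 22×95 + 27×55 + 11×90 + 12×45 = 5755.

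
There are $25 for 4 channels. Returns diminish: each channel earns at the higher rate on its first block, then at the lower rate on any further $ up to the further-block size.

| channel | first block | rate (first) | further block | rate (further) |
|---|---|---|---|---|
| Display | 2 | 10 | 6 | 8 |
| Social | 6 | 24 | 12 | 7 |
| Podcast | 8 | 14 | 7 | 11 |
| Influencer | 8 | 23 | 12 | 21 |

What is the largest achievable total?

Treat each block as its own option and order by rate: Social/T1 24 > Influencer/T1 23 > Influencer/T2 21 > Podcast/T1 14 > Podcast/T2 11 > Display/T1 10 > Display/T2 8 > Social/T2 7.
Social/T1 (24): +6 ; 19 left.
Influencer T1 at 23: fill all 8 ; 11 left.
Influencer/T2: +11 of 12 at 21; pool empty.
Total = 24×6 + 23×8 + 21×11 = 559.

559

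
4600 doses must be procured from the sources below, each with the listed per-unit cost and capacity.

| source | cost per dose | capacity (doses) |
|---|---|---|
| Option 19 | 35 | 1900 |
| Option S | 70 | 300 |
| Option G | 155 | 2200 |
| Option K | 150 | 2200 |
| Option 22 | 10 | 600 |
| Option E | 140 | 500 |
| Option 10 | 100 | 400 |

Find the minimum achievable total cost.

Use sources in increasing cost order.
Take 600 from Option 22 at 10 — need 4000 more.
Option 19 at 35: take all 1900 doses — 2100 still needed.
Take 300 from Option S at 70 — need 1800 more.
Option 10 (100): use full 400 — 1400 doses to go.
Option E at 140: take all 500 doses — 900 still needed.
Option K at 150: take 900 of its 2200 — requirement met.
Option G: unused.
Cost = 600×10 + 1900×35 + 300×70 + 400×100 + 500×140 + 900×150 = 338500.

338500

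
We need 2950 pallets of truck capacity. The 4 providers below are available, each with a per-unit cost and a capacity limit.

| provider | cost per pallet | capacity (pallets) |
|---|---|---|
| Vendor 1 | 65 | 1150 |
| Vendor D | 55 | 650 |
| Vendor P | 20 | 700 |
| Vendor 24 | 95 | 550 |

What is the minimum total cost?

167250

Fill from the cheapest provider first.
Take 700 from Vendor P at 20 — need 2250 more.
Take 650 from Vendor D at 55 — need 1600 more.
Vendor 1 (65): use full 1150 — 450 pallets to go.
Take 450 from Vendor 24 at 95 to finish.
Cost = 700×20 + 650×55 + 1150×65 + 450×95 = 167250.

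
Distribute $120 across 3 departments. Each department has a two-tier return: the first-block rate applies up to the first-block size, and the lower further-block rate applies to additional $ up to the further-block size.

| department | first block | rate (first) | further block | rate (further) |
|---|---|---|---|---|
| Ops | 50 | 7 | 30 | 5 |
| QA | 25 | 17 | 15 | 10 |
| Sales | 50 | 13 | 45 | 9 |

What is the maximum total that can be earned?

Rank every tier by rate: QA/first 17 > Sales/first 13 > QA/second 10 > Sales/second 9 > Ops/first 7 > Ops/second 5.
QA first at 17: fill all 25 — 95 left.
Sales first at 13: fill all 50 — 45 left.
QA/second (10): +15 — 30 left.
Sales/second: +30 of 45 at 9; pool empty.
Total = 17×25 + 13×50 + 10×15 + 9×30 = 1495.

1495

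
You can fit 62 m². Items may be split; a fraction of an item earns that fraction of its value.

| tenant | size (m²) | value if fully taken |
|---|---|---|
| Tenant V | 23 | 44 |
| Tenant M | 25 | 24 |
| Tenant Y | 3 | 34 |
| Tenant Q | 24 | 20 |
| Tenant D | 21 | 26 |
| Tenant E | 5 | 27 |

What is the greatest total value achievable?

Rank by value-to-size ratio: Tenant Y 34/3≈11.3, Tenant E 27/5≈5.4, Tenant V 44/23≈1.91, Tenant D 26/21≈1.24, Tenant M 24/25≈0.96, Tenant Q 20/24≈0.833.
Take all of Tenant Y (3 m², value 34) — 59 m² left.
Take all of Tenant E (5 m², value 27) — 54 m² left.
All 23 m² of Tenant V fit (value 44) — 31 remain.
Take all of Tenant D (21 m², value 26) — 10 m² left.
10 m² left: a 10/25 share of Tenant M gives 24×10/25 = 9.6.
Total value = 140.6.

140.6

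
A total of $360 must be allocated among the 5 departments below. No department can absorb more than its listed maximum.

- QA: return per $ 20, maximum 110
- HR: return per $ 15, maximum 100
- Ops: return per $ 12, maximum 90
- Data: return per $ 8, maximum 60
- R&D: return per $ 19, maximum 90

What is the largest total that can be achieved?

Order the departments by return per $: QA 20 > R&D 19 > HR 15 > Ops 12 > Data 8.
Give QA 110 to hit its cap of 110 — 250 left.
R&D: +90 to 90 (cap) — 160 left.
HR: +100 to 100 (cap) — 60 left.
Ops: +60 (room for 90) → 60. Pool exhausted.
Total = 20×110 + 15×100 + 12×60 + 19×90 = 6130.

6130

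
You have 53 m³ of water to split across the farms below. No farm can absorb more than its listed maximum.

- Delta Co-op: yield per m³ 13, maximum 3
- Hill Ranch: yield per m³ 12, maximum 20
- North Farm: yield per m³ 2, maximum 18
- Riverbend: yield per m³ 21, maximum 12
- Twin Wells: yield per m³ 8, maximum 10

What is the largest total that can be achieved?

627

Highest yield per m³ first: Riverbend 21 > Delta Co-op 13 > Hill Ranch 12 > Twin Wells 8 > North Farm 2.
Give Riverbend 12 to hit its cap of 12 — 41 left.
Delta Co-op takes 3 to reach its cap of 3 — 38 left.
Give Hill Ranch 20 to hit its cap of 20 — 18 left.
Twin Wells: +10 to 10 (cap) — 8 left.
Only 8 left; North Farm takes them to reach 8.
Total = 13×3 + 12×20 + 2×8 + 21×12 + 8×10 = 627.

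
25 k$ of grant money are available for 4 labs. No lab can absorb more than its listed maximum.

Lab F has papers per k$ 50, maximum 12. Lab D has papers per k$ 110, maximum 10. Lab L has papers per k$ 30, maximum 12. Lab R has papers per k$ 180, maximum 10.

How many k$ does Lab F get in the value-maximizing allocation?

5

Order the labs by papers per k$: Lab R 180 > Lab D 110 > Lab F 50 > Lab L 30.
Give Lab R 10 to hit its cap of 10 ; 15 left.
Lab D takes 10 to reach its cap of 10 ; 5 left.
Lab F has room for 12 but only 5 remain, so it gets 5.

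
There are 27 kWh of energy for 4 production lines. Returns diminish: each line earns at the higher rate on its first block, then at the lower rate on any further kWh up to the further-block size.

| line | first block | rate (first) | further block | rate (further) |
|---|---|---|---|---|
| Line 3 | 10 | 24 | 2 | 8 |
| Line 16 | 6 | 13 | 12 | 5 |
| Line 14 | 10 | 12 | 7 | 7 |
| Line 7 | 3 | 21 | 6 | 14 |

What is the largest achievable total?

489

Rank every tier by rate: Line 3/tier1 24 > Line 7/tier1 21 > Line 7/tier2 14 > Line 16/tier1 13 > Line 14/tier1 12 > Line 3/tier2 8 > Line 14/tier2 7 > Line 16/tier2 5.
Fill Line 3 tier1 block (10 at 24) → 17 left.
Line 7/tier1 (21): +3 → 14 left.
Line 7 tier2 at 14: fill all 6 → 8 left.
Line 16/tier1 (13): +6 → 2 left.
Line 14/tier1: +2 of 10 at 12; pool empty.
Total = 24×10 + 21×3 + 14×6 + 13×6 + 12×2 = 489.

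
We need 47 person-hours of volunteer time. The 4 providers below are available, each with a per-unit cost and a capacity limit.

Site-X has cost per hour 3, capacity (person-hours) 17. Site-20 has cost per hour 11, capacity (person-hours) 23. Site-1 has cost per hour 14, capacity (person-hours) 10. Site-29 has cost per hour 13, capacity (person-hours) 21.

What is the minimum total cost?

395

Fill from the cheapest provider first.
Site-X (3): use full 17 — 30 person-hours to go.
Take 23 from Site-20 at 11 — need 7 more.
Site-29 (13): take the remaining 7 — done.
Site-1: unused.
Cost = 17×3 + 23×11 + 7×13 = 395.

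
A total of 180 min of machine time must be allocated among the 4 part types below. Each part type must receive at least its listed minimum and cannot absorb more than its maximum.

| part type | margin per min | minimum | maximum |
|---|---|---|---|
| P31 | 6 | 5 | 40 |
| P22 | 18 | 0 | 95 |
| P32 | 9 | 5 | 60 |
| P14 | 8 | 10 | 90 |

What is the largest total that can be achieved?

Meeting every minimum uses 5+0+5+10 = 20 min, leaving 160.
Order the part types by margin per min: P22 18 > P32 9 > P14 8 > P31 6.
Give P22 95 more to hit its cap of 95 — 65 left.
Give P32 55 more to hit its cap of 60 — 10 left.
Only 10 left; P14 takes them to reach 20.
Total = 6×5 + 18×95 + 9×60 + 8×20 = 2440.

2440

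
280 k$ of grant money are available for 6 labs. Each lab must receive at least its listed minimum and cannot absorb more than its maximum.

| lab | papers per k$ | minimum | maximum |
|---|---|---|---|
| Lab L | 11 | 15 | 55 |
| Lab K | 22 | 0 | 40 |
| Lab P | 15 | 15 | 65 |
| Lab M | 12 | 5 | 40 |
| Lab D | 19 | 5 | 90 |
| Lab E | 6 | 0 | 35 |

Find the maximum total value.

4540

Meeting every minimum uses 15+0+15+5+5+0 = 40 k$, leaving 240.
Rank by papers per k$: Lab K 22 > Lab D 19 > Lab P 15 > Lab M 12 > Lab L 11 > Lab E 6.
Lab K: +40 to 40 (cap) → 200 left.
Give Lab D 85 more to hit its cap of 90 → 115 left.
Give Lab P 50 more to hit its cap of 65 → 65 left.
Lab M: +35 to 40 (cap) → 30 left.
Lab L has room for 40 more but only 30 remain, so it gets 45.
Total = 11×45 + 22×40 + 15×65 + 12×40 + 19×90 = 4540.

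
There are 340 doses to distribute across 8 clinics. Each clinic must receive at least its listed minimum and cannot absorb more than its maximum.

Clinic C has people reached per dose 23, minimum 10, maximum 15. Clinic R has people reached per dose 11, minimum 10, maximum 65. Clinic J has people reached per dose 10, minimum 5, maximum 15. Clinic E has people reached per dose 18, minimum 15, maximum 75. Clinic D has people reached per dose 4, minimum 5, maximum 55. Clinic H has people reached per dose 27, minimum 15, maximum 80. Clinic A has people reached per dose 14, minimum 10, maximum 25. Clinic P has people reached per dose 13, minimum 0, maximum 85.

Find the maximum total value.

Meeting every minimum uses 10+10+5+15+5+15+10+0 = 70 doses, leaving 270.
Order the clinics by people reached per dose: Clinic H 27 > Clinic C 23 > Clinic E 18 > Clinic A 14 > Clinic P 13 > Clinic R 11 > Clinic J 10 > Clinic D 4.
Clinic H: +65 to 80 (cap) — 205 left.
Clinic C takes 5 more to reach its cap of 15 — 200 left.
Clinic E: +60 to 75 (cap) — 140 left.
Clinic A takes 15 more to reach its cap of 25 — 125 left.
Clinic P: +85 to 85 (cap) — 40 left.
Only 40 left; Clinic R takes them to reach 50.
Total = 23×15 + 11×50 + 10×5 + 18×75 + 4×5 + 27×80 + 14×25 + 13×85 = 5930.

5930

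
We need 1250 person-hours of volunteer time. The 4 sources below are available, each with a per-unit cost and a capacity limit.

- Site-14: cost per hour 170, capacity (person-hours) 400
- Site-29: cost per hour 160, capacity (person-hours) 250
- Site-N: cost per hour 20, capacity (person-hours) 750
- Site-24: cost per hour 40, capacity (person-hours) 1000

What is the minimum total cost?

Cheapest first:
Site-N (20): use full 750 ; 500 person-hours to go.
Site-24 (40): take the remaining 500 ; done.
Site-29, Site-14: unused.
Cost = 750×20 + 500×40 = 35000.

35000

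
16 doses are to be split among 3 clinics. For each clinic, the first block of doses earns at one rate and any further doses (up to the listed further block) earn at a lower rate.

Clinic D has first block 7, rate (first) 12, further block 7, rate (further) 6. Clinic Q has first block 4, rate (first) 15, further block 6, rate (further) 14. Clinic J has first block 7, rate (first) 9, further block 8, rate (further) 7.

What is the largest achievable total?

Treat each block as its own option and order by rate: Clinic Q/tier1 15 > Clinic Q/tier2 14 > Clinic D/tier1 12 > Clinic J/tier1 9 > Clinic J/tier2 7 > Clinic D/tier2 6.
Clinic Q/tier1 (15): +4 — 12 left.
Fill Clinic Q tier2 block (6 at 14) — 6 left.
Clinic D tier1 at 12: only 6 left, fill 6.
Total = 15×4 + 14×6 + 12×6 = 216.

216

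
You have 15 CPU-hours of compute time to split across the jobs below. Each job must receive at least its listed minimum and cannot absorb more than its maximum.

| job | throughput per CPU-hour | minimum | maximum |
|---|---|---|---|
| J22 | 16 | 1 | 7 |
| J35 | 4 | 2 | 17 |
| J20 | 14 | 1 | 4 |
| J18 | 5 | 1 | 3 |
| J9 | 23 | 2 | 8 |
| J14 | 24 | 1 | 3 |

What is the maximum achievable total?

276

Meeting every minimum uses 1+2+1+1+2+1 = 8 CPU-hours, leaving 7.
Highest throughput per CPU-hour first: J14 24 > J9 23 > J22 16 > J20 14 > J18 5 > J35 4.
J14 takes 2 more to reach its cap of 3 → 5 left.
Only 5 left; J9 takes them to reach 7.
Total = 16×1 + 4×2 + 14×1 + 5×1 + 23×7 + 24×3 = 276.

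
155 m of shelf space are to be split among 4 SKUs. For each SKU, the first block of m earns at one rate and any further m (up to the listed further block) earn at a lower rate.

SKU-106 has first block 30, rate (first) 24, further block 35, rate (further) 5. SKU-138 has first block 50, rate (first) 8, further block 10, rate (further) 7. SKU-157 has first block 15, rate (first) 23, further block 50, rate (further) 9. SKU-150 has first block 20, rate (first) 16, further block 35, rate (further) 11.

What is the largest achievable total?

Treat each block as its own option and order by rate: SKU-106/T1 24 > SKU-157/T1 23 > SKU-150/T1 16 > SKU-150/T2 11 > SKU-157/T2 9 > SKU-138/T1 8 > SKU-138/T2 7 > SKU-106/T2 5.
SKU-106 T1 at 24: fill all 30 — 125 left.
Fill SKU-157 T1 block (15 at 23) — 110 left.
SKU-150 T1 at 16: fill all 20 — 90 left.
SKU-150/T2 (11): +35 — 55 left.
SKU-157 T2 at 9: fill all 50 — 5 left.
SKU-138/T1: +5 of 50 at 8; pool empty.
Total = 24×30 + 23×15 + 16×20 + 11×35 + 9×50 + 8×5 = 2260.

2260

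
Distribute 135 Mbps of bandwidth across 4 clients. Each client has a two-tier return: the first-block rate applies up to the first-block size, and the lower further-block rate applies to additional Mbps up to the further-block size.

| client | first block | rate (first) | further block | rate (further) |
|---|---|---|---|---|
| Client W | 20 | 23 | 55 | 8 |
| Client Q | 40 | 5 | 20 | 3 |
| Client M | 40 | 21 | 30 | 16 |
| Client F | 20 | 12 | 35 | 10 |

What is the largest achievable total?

Rank every tier by rate: Client W/T1 23 > Client M/T1 21 > Client M/T2 16 > Client F/T1 12 > Client F/T2 10 > Client W/T2 8 > Client Q/T1 5 > Client Q/T2 3.
Client W/T1 (23): +20 — 115 left.
Fill Client M T1 block (40 at 21) — 75 left.
Client M/T2 (16): +30 — 45 left.
Fill Client F T1 block (20 at 12) — 25 left.
25 remain; put them into Client F T2 at 10.
Total = 23×20 + 21×40 + 16×30 + 12×20 + 10×25 = 2270.

2270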